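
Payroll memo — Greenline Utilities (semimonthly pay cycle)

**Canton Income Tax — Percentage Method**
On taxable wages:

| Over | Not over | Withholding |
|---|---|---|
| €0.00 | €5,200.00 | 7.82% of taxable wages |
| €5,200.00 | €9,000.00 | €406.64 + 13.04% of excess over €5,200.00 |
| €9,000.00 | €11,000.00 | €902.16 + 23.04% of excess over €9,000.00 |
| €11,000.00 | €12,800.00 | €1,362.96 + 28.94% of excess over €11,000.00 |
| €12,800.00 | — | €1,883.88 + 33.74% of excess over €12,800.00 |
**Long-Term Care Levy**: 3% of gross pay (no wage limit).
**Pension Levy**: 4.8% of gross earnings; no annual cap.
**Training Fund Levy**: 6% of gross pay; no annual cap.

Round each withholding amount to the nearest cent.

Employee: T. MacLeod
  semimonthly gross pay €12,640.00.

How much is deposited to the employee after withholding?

€9,058.10

Canton Income Tax: taxable = €12,640.00
  €1,362.96 + 28.94% × (€12,640.00 − €11,000.00) = €1,362.96 + 28.94% × €1,640.00 = €1,837.58
Long-Term Care Levy: 3% × €12,640.00 = €379.20
Pension Levy: 4.8% × €12,640.00 = €606.72
Training Fund Levy: 6% × €12,640.00 = €758.40
Total withheld: €1,837.58 + €379.20 + €606.72 + €758.40 = €3,581.90
Net pay: €12,640.00 − €3,581.90 = €9,058.10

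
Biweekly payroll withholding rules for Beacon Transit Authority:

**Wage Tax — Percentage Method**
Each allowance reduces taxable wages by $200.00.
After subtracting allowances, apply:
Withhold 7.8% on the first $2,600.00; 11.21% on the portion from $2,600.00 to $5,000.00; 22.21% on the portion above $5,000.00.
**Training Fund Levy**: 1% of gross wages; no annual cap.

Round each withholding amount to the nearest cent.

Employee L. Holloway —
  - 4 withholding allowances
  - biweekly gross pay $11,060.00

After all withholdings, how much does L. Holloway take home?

$9,309.31

Wage Tax: taxable = $11,060.00 − 4×$200.00 = $10,260.00
  $471.84 + 22.21% × ($10,260.00 − $5,000.00) = $471.84 + 22.21% × $5,260.00 = $1,640.09
Training Fund Levy: 1% × $11,060.00 = $110.60
Total withheld: $1,640.09 + $110.60 = $1,750.69
Net pay: $11,060.00 − $1,750.69 = $9,309.31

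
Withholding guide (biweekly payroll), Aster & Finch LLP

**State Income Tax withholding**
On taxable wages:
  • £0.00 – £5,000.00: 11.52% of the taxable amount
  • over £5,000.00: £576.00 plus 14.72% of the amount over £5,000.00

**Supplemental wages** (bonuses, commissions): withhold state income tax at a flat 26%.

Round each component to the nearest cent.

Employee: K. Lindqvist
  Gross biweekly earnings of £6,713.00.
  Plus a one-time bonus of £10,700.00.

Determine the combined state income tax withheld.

State Income Tax: taxable = £6,713.00
  £576.00 + 14.72% × (£6,713.00 − £5,000.00) = £576.00 + 14.72% × £1,713.00 = £828.15
Supplemental (26% flat on bonus): 26% × £10,700.00 = £2,782.00
Total state income tax: £828.15 + £2,782.00 = £3,610.15

£3,610.15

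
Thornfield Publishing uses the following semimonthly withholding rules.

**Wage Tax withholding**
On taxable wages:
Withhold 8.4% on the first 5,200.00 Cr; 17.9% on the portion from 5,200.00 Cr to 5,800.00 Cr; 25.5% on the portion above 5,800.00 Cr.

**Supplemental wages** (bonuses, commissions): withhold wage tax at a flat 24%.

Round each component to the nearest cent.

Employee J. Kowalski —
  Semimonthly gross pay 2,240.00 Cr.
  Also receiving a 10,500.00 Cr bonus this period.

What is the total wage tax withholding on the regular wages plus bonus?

Wage Tax: taxable = 2,240.00 Cr
  8.4% × 2,240.00 Cr = 188.16 Cr
Supplemental (24% flat on bonus): 24% × 10,500.00 Cr = 2,520.00 Cr
Total wage tax: 188.16 Cr + 2,520.00 Cr = 2,708.16 Cr

2,708.16 Cr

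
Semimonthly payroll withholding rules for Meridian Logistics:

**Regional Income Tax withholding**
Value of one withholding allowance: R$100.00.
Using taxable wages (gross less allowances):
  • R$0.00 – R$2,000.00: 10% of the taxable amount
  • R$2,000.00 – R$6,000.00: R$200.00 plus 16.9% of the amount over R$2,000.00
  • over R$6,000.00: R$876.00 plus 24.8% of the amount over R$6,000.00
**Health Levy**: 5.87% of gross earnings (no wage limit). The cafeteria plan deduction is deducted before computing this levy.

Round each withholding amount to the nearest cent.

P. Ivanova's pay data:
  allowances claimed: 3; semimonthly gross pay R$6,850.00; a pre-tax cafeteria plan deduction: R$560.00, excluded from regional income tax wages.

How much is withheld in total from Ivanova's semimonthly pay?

Regional Income Tax: taxable = R$6,850.00 − R$560.00 − 3×R$100.00 = R$5,990.00
  R$200.00 + 16.9% × (R$5,990.00 − R$2,000.00) = R$200.00 + 16.9% × R$3,990.00 = R$874.31
Health Levy: 5.87% × R$6,290.00 = R$369.22
Total: R$874.31 + R$369.22 = R$1,243.53

R$1,243.53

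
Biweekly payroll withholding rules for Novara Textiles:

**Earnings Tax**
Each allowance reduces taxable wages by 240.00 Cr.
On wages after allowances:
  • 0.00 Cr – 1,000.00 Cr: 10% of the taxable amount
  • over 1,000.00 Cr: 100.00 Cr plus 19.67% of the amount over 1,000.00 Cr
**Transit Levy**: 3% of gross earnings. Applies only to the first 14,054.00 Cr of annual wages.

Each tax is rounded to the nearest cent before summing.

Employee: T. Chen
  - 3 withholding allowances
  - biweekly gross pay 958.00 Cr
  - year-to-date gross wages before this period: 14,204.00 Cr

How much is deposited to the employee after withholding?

Earnings Tax: taxable = 958.00 Cr − 3×240.00 Cr = 238.00 Cr
  10% × 238.00 Cr = 23.80 Cr
Transit Levy: YTD 14,204.00 Cr ≥ cap 14,054.00 Cr → 0.00 Cr
Total withheld: 23.80 Cr + 0.00 Cr = 23.80 Cr
Net pay: 958.00 Cr − 23.80 Cr = 934.20 Cr

934.20 Cr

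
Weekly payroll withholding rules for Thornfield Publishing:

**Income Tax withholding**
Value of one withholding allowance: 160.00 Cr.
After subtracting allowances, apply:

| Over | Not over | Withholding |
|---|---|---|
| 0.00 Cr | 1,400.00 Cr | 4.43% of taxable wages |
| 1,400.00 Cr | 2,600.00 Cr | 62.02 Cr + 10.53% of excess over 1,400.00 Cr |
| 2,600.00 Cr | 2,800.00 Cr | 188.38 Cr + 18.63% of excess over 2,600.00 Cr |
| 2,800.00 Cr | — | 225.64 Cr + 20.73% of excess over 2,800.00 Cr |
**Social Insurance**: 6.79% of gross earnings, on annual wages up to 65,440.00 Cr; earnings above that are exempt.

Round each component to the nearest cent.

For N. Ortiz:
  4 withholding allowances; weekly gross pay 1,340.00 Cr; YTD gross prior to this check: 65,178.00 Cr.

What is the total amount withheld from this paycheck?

48.80 Cr

Income Tax: taxable = 1,340.00 Cr − 4×160.00 Cr = 700.00 Cr
  4.43% × 700.00 Cr = 31.01 Cr
Social Insurance: cap 65,440.00 Cr − YTD 65,178.00 Cr = 262.00 Cr subject; 6.79% × 262.00 Cr = 17.79 Cr
Total: 31.01 Cr + 17.79 Cr = 48.80 Cr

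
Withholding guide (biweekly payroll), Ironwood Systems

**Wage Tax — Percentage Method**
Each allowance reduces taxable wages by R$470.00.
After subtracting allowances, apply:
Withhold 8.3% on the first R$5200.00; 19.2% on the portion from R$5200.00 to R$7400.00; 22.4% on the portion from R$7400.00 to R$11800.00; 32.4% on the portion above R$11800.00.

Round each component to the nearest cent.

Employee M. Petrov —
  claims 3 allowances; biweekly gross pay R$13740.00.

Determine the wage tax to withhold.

Wage Tax: taxable = R$13740.00 − 3×R$470.00 = R$12330.00
  R$1839.60 + 32.4% × (R$12330.00 − R$11800.00) = R$1839.60 + 32.4% × R$530.00 = R$2011.32

R$2011.32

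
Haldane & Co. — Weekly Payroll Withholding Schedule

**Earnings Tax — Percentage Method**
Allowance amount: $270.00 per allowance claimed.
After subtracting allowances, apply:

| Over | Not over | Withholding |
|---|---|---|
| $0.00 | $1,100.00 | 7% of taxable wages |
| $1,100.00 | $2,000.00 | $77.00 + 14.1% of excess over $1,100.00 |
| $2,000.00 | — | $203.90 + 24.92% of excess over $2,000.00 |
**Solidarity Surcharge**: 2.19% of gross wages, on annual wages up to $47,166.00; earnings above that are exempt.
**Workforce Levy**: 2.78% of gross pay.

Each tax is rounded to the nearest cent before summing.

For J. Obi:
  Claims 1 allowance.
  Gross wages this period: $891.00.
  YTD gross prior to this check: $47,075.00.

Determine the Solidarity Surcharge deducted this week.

$1.99

Solidarity Surcharge: cap $47,166.00 − YTD $47,075.00 = $91.00 subject; 2.19% × $91.00 = $1.99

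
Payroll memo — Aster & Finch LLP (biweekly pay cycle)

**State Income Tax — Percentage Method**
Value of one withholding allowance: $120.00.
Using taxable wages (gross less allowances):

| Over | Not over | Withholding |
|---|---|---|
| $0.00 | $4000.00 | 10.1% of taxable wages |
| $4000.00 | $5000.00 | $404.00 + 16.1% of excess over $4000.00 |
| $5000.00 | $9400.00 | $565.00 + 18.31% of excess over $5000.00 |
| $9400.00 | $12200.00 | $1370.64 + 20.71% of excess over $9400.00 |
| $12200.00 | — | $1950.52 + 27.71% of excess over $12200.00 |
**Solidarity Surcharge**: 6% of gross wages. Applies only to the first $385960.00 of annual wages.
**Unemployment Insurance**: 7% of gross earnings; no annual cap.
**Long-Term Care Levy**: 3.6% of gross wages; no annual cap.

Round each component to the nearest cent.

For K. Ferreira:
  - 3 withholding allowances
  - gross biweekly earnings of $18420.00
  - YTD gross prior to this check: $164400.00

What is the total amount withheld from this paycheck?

State Income Tax: taxable = $18420.00 − 3×$120.00 = $18060.00
  $1950.52 + 27.71% × ($18060.00 − $12200.00) = $1950.52 + 27.71% × $5860.00 = $3574.33
Solidarity Surcharge: 6% × $18420.00 = $1105.20
Unemployment Insurance: 7% × $18420.00 = $1289.40
Long-Term Care Levy: 3.6% × $18420.00 = $663.12
Total: $3574.33 + $1105.20 + $1289.40 + $663.12 = $6632.05

$6632.05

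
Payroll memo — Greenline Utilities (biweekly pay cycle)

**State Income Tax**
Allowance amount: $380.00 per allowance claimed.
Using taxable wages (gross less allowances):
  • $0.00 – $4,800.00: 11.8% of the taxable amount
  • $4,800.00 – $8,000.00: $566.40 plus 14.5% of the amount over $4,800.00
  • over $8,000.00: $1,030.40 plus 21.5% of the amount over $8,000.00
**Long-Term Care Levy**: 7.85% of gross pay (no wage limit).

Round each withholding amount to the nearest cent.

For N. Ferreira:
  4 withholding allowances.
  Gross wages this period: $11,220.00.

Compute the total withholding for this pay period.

State Income Tax: taxable = $11,220.00 − 4×$380.00 = $9,700.00
  $1,030.40 + 21.5% × ($9,700.00 − $8,000.00) = $1,030.40 + 21.5% × $1,700.00 = $1,395.90
Long-Term Care Levy: 7.85% × $11,220.00 = $880.77
Total: $1,395.90 + $880.77 = $2,276.67

$2,276.67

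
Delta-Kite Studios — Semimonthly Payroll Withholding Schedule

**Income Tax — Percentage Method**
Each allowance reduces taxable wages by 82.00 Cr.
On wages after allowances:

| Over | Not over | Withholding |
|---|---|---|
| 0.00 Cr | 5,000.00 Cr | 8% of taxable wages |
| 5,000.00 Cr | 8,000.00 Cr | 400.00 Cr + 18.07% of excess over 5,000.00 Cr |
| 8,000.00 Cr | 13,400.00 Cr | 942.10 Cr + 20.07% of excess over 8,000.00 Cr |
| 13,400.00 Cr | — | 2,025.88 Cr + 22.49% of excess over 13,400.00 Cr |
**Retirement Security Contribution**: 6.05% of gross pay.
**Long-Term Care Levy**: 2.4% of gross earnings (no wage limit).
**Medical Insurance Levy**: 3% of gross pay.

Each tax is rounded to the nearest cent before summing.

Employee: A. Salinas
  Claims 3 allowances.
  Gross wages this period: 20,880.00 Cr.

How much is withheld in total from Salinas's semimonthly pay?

6,043.57 Cr

Income Tax: taxable = 20,880.00 Cr − 3×82.00 Cr = 20,634.00 Cr
  2,025.88 Cr + 22.49% × (20,634.00 Cr − 13,400.00 Cr) = 2,025.88 Cr + 22.49% × 7,234.00 Cr = 3,652.81 Cr
Retirement Security Contribution: 6.05% × 20,880.00 Cr = 1,263.24 Cr
Long-Term Care Levy: 2.4% × 20,880.00 Cr = 501.12 Cr
Medical Insurance Levy: 3% × 20,880.00 Cr = 626.40 Cr
Total: 3,652.81 Cr + 1,263.24 Cr + 501.12 Cr + 626.40 Cr = 6,043.57 Cr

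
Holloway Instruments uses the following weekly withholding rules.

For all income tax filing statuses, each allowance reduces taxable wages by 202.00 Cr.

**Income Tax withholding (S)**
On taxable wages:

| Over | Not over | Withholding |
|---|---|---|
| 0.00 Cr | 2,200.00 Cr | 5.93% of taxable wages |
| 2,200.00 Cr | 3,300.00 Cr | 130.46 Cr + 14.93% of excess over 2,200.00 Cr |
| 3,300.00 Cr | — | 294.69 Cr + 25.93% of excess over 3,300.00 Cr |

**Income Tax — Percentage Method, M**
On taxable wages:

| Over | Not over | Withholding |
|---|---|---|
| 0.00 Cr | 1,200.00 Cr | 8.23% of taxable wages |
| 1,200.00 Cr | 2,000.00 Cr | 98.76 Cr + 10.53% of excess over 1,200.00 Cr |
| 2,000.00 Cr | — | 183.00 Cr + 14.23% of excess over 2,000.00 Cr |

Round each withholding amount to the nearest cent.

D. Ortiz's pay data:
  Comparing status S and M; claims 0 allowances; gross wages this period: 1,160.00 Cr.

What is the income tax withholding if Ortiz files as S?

Income Tax (S): taxable = 1,160.00 Cr
  5.93% × 1,160.00 Cr = 68.79 Cr

68.79 Cr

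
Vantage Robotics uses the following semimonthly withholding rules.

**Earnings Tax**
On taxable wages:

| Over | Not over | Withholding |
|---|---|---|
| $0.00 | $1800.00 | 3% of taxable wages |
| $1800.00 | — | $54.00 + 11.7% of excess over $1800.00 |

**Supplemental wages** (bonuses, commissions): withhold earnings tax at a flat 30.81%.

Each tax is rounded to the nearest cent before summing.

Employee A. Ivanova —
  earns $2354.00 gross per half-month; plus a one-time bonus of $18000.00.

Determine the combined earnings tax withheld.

$5664.62

Earnings Tax: taxable = $2354.00
  $54.00 + 11.7% × ($2354.00 − $1800.00) = $54.00 + 11.7% × $554.00 = $118.82
Supplemental (30.81% flat on bonus): 30.81% × $18000.00 = $5545.80
Total earnings tax: $118.82 + $5545.80 = $5664.62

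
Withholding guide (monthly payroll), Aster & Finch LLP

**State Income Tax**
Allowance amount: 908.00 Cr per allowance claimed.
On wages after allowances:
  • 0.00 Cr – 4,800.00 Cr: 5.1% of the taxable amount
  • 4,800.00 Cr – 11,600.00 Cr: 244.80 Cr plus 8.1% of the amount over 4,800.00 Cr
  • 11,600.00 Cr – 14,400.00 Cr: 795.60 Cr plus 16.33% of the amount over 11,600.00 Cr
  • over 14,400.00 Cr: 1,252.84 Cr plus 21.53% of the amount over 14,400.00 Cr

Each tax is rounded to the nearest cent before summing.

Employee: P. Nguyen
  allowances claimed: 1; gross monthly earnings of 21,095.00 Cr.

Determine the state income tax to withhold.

State Income Tax: taxable = 21,095.00 Cr − 1×908.00 Cr = 20,187.00 Cr
  1,252.84 Cr + 21.53% × (20,187.00 Cr − 14,400.00 Cr) = 1,252.84 Cr + 21.53% × 5,787.00 Cr = 2,498.78 Cr

2,498.78 Cr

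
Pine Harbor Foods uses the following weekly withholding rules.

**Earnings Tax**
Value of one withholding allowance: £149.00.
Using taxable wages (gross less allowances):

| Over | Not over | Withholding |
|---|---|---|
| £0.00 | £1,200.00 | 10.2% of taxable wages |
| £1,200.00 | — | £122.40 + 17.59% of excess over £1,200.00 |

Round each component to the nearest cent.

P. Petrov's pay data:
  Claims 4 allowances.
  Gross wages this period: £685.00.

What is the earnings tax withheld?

Earnings Tax: taxable = £685.00 − 4×£149.00 = £89.00
  10.2% × £89.00 = £9.08

£9.08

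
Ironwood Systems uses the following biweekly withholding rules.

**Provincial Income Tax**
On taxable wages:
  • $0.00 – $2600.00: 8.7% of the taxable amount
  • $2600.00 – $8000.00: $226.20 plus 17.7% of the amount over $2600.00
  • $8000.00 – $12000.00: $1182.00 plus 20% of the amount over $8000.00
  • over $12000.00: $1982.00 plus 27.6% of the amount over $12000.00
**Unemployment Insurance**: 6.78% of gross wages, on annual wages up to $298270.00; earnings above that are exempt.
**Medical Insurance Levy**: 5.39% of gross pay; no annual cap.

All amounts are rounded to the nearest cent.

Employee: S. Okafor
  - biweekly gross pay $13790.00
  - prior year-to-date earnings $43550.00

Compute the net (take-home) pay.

$9635.72

Provincial Income Tax: taxable = $13790.00
  $1982.00 + 27.6% × ($13790.00 − $12000.00) = $1982.00 + 27.6% × $1790.00 = $2476.04
Unemployment Insurance: 6.78% × $13790.00 = $934.96
Medical Insurance Levy: 5.39% × $13790.00 = $743.28
Total withheld: $2476.04 + $934.96 + $743.28 = $4154.28
Net pay: $13790.00 − $4154.28 = $9635.72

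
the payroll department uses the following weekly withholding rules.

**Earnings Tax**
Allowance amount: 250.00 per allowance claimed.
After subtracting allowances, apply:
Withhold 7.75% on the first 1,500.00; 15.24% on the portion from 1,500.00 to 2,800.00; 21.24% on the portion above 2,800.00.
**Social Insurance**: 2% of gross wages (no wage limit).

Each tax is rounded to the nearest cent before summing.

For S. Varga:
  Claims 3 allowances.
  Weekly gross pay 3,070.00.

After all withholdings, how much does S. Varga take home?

Earnings Tax: taxable = 3,070.00 − 3×250.00 = 2,320.00
  116.25 + 15.24% × (2,320.00 − 1,500.00) = 116.25 + 15.24% × 820.00 = 241.22
Social Insurance: 2% × 3,070.00 = 61.40
Total withheld: 241.22 + 61.40 = 302.62
Net pay: 3,070.00 − 302.62 = 2,767.38

2,767.38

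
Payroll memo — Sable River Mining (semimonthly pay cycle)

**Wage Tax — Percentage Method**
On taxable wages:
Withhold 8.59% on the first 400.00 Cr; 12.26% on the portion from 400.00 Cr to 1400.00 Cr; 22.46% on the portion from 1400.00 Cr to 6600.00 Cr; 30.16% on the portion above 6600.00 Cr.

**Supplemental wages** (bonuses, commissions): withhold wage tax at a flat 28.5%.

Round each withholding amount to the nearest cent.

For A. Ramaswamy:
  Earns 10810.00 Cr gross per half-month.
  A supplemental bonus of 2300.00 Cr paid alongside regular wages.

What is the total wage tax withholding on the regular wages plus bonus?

Wage Tax: taxable = 10810.00 Cr
  1324.88 Cr + 30.16% × (10810.00 Cr − 6600.00 Cr) = 1324.88 Cr + 30.16% × 4210.00 Cr = 2594.62 Cr
Supplemental (28.5% flat on bonus): 28.5% × 2300.00 Cr = 655.50 Cr
Total wage tax: 2594.62 Cr + 655.50 Cr = 3250.12 Cr

3250.12 Cr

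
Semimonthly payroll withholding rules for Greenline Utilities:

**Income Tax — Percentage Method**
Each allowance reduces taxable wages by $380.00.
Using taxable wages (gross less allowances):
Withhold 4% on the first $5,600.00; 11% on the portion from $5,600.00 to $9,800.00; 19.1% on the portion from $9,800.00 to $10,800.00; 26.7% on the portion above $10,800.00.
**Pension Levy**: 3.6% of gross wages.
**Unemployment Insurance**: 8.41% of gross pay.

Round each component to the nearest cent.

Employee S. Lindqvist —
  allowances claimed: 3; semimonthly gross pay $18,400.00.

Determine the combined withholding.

$4,811.66

Income Tax: taxable = $18,400.00 − 3×$380.00 = $17,260.00
  $877.00 + 26.7% × ($17,260.00 − $10,800.00) = $877.00 + 26.7% × $6,460.00 = $2,601.82
Pension Levy: 3.6% × $18,400.00 = $662.40
Unemployment Insurance: 8.41% × $18,400.00 = $1,547.44
Total: $2,601.82 + $662.40 + $1,547.44 = $4,811.66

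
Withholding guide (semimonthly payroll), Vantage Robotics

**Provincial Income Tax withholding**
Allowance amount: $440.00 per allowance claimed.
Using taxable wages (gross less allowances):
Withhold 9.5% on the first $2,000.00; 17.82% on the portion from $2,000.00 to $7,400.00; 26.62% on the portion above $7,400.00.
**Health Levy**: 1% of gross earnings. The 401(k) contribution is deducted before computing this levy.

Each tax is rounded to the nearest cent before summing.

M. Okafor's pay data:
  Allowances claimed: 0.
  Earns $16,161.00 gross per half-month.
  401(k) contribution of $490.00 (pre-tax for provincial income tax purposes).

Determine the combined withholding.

$3,510.73

Provincial Income Tax: taxable = $16,161.00 − $490.00 = $15,671.00
  $1,152.28 + 26.62% × ($15,671.00 − $7,400.00) = $1,152.28 + 26.62% × $8,271.00 = $3,354.02
Health Levy: 1% × $15,671.00 = $156.71
Total: $3,354.02 + $156.71 = $3,510.73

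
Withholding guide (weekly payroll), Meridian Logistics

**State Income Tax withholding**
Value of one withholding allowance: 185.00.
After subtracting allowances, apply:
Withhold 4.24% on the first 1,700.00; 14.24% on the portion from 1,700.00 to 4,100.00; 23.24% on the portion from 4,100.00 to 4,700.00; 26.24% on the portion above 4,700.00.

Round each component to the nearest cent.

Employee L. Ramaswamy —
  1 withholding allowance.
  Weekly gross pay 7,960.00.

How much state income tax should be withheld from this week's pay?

1,360.16

State Income Tax: taxable = 7,960.00 − 1×185.00 = 7,775.00
  553.28 + 26.24% × (7,775.00 − 4,700.00) = 553.28 + 26.24% × 3,075.00 = 1,360.16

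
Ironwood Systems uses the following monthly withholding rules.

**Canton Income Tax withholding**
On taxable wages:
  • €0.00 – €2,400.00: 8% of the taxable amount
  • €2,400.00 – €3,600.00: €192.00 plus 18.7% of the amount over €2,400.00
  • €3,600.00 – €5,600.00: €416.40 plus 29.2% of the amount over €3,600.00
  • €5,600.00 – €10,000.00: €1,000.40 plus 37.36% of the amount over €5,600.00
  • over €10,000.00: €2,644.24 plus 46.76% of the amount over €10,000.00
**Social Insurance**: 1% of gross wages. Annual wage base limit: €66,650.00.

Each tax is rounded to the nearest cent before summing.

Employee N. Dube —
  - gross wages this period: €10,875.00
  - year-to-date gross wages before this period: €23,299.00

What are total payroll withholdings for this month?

€3,162.14

Canton Income Tax: taxable = €10,875.00
  €2,644.24 + 46.76% × (€10,875.00 − €10,000.00) = €2,644.24 + 46.76% × €875.00 = €3,053.39
Social Insurance: 1% × €10,875.00 = €108.75
Total: €3,053.39 + €108.75 = €3,162.14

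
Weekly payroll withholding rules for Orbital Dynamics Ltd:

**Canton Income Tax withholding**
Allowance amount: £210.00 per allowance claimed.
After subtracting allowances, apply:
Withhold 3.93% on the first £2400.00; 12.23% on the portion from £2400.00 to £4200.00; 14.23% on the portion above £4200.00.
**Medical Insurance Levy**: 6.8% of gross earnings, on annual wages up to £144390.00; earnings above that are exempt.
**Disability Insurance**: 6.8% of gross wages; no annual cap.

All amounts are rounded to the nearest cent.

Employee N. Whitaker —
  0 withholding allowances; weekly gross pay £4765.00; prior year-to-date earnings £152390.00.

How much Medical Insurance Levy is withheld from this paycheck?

Medical Insurance Levy: YTD £152390.00 ≥ cap £144390.00 → £0.00

£0.00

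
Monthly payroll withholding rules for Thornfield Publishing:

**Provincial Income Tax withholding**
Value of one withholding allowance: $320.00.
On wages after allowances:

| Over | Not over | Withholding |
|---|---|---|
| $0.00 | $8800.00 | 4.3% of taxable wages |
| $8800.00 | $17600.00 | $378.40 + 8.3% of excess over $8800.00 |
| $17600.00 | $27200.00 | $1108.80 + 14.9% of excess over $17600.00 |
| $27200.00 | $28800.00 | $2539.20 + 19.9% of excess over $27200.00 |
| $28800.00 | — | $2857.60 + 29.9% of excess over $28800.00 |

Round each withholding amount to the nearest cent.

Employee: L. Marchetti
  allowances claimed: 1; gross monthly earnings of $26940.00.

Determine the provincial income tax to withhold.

$2452.78

Provincial Income Tax: taxable = $26940.00 − 1×$320.00 = $26620.00
  $1108.80 + 14.9% × ($26620.00 − $17600.00) = $1108.80 + 14.9% × $9020.00 = $2452.78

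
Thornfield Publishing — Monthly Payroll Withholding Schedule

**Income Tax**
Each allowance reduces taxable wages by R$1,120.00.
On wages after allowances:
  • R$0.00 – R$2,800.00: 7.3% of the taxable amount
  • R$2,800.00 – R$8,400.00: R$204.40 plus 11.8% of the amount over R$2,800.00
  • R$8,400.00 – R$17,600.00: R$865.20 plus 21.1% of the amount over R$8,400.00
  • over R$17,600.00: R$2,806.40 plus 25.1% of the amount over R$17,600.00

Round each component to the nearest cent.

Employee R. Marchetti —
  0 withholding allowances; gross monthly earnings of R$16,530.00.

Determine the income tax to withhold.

Income Tax: taxable = R$16,530.00
  R$865.20 + 21.1% × (R$16,530.00 − R$8,400.00) = R$865.20 + 21.1% × R$8,130.00 = R$2,580.63

R$2,580.63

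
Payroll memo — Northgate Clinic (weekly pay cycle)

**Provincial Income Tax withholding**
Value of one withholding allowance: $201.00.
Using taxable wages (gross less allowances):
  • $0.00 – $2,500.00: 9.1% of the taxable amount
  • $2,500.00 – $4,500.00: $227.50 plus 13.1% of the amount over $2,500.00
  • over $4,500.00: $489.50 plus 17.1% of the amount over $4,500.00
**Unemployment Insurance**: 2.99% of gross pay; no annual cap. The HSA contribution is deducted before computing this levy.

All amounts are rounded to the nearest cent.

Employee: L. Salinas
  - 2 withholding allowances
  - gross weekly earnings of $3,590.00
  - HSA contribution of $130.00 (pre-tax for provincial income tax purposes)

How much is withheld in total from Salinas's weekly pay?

Provincial Income Tax: taxable = $3,590.00 − $130.00 − 2×$201.00 = $3,058.00
  $227.50 + 13.1% × ($3,058.00 − $2,500.00) = $227.50 + 13.1% × $558.00 = $300.60
Unemployment Insurance: 2.99% × $3,460.00 = $103.45
Total: $300.60 + $103.45 = $404.05

$404.05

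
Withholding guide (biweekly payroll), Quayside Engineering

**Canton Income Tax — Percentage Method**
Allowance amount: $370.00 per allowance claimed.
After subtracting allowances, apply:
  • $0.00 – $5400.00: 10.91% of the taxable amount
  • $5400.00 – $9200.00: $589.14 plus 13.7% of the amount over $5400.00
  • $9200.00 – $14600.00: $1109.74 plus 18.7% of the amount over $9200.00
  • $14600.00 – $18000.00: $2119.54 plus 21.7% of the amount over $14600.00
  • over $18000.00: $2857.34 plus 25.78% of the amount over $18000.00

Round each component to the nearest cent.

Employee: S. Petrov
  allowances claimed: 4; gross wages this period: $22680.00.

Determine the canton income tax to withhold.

$3682.30

Canton Income Tax: taxable = $22680.00 − 4×$370.00 = $21200.00
  $2857.34 + 25.78% × ($21200.00 − $18000.00) = $2857.34 + 25.78% × $3200.00 = $3682.30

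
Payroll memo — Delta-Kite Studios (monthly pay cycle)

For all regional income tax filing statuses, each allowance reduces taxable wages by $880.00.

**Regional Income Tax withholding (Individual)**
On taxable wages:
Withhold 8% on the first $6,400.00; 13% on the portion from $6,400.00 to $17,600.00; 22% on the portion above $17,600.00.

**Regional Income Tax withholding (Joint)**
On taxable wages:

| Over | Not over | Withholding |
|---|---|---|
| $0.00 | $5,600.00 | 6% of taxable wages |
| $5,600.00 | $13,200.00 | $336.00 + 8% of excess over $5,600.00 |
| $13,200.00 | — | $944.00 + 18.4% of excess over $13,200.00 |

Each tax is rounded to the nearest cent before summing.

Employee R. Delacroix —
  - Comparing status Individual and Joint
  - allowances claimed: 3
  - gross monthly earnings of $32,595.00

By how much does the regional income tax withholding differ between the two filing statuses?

Regional Income Tax (Individual): taxable = $32,595.00 − 3×$880.00 = $29,955.00
  $1,968.00 + 22% × ($29,955.00 − $17,600.00) = $1,968.00 + 22% × $12,355.00 = $4,686.10
Regional Income Tax (Joint): taxable = $32,595.00 − 3×$880.00 = $29,955.00
  $944.00 + 18.4% × ($29,955.00 − $13,200.00) = $944.00 + 18.4% × $16,755.00 = $4,026.92
Difference: |$4,686.10 − $4,026.92| = $659.18 (higher under Individual)

$659.18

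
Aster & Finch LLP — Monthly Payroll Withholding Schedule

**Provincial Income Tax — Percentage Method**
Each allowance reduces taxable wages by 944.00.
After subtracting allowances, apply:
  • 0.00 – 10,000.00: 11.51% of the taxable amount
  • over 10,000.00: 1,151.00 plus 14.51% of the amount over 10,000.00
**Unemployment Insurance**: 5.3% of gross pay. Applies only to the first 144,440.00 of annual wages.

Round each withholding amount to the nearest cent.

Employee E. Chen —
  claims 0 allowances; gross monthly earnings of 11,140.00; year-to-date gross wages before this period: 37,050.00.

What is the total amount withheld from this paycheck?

1,906.83

Provincial Income Tax: taxable = 11,140.00
  1,151.00 + 14.51% × (11,140.00 − 10,000.00) = 1,151.00 + 14.51% × 1,140.00 = 1,316.41
Unemployment Insurance: 5.3% × 11,140.00 = 590.42
Total: 1,316.41 + 590.42 = 1,906.83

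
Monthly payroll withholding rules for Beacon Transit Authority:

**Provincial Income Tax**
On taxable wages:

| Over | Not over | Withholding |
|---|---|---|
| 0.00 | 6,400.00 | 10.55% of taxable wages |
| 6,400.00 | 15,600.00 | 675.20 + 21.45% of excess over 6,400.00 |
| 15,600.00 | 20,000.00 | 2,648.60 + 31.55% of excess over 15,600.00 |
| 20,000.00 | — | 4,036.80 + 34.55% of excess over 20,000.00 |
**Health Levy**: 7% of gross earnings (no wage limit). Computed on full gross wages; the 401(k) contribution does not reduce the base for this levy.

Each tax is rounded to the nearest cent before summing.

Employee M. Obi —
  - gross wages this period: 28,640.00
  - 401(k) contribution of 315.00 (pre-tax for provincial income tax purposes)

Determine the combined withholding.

Provincial Income Tax: taxable = 28,640.00 − 315.00 = 28,325.00
  4,036.80 + 34.55% × (28,325.00 − 20,000.00) = 4,036.80 + 34.55% × 8,325.00 = 6,913.09
Health Levy: 7% × 28,640.00 = 2,004.80
Total: 6,913.09 + 2,004.80 = 8,917.89

8,917.89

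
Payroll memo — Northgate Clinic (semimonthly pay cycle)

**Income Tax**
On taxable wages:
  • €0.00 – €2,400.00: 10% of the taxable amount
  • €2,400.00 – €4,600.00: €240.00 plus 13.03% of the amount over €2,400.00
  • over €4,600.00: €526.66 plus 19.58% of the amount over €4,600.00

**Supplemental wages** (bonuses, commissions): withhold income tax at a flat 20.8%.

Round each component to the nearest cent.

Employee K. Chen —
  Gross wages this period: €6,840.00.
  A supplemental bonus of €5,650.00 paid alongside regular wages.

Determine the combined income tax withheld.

€2,140.45

Income Tax: taxable = €6,840.00
  €526.66 + 19.58% × (€6,840.00 − €4,600.00) = €526.66 + 19.58% × €2,240.00 = €965.25
Supplemental (20.8% flat on bonus): 20.8% × €5,650.00 = €1,175.20
Total income tax: €965.25 + €1,175.20 = €2,140.45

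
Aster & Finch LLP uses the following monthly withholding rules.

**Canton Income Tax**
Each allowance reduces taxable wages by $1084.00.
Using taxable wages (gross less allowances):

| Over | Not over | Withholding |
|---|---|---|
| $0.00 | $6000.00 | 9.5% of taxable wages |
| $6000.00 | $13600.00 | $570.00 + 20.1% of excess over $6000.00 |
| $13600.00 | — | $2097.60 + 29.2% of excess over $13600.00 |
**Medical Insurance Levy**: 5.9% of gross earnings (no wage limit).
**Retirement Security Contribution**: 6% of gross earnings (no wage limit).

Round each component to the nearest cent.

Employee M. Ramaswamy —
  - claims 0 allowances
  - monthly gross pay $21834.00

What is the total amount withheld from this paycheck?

Canton Income Tax: taxable = $21834.00
  $2097.60 + 29.2% × ($21834.00 − $13600.00) = $2097.60 + 29.2% × $8234.00 = $4501.93
Medical Insurance Levy: 5.9% × $21834.00 = $1288.21
Retirement Security Contribution: 6% × $21834.00 = $1310.04
Total: $4501.93 + $1288.21 + $1310.04 = $7100.18

$7100.18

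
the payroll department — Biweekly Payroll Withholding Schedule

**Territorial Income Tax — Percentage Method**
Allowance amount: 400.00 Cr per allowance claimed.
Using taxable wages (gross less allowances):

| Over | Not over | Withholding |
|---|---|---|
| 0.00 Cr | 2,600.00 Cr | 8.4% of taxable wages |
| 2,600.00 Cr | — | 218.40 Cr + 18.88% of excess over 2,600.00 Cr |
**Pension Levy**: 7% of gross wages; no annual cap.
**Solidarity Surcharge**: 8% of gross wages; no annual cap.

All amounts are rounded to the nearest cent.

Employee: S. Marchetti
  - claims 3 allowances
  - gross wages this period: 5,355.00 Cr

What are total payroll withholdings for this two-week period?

1,315.23 Cr

Territorial Income Tax: taxable = 5,355.00 Cr − 3×400.00 Cr = 4,155.00 Cr
  218.40 Cr + 18.88% × (4,155.00 Cr − 2,600.00 Cr) = 218.40 Cr + 18.88% × 1,555.00 Cr = 511.98 Cr
Pension Levy: 7% × 5,355.00 Cr = 374.85 Cr
Solidarity Surcharge: 8% × 5,355.00 Cr = 428.40 Cr
Total: 511.98 Cr + 374.85 Cr + 428.40 Cr = 1,315.23 Cr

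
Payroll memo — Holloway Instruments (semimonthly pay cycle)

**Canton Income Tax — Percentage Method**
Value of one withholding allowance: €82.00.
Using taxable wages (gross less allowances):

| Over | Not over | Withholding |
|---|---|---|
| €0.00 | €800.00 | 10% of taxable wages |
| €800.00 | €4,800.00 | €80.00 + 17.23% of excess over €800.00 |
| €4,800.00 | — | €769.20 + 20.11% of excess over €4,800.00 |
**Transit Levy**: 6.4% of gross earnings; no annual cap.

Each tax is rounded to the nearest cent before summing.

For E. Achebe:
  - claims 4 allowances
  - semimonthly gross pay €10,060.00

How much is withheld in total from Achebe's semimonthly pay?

€2,404.87

Canton Income Tax: taxable = €10,060.00 − 4×€82.00 = €9,732.00
  €769.20 + 20.11% × (€9,732.00 − €4,800.00) = €769.20 + 20.11% × €4,932.00 = €1,761.03
Transit Levy: 6.4% × €10,060.00 = €643.84
Total: €1,761.03 + €643.84 = €2,404.87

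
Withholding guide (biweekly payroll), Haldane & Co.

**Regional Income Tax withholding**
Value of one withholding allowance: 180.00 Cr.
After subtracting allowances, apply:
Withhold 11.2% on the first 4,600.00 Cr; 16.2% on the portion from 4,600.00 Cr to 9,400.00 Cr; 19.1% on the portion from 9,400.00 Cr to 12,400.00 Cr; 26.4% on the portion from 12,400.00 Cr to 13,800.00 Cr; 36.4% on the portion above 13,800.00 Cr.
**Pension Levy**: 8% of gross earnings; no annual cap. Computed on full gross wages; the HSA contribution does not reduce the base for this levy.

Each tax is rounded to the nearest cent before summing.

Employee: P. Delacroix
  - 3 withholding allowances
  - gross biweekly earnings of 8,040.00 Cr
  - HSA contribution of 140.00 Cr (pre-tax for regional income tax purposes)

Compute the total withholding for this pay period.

1,605.52 Cr

Regional Income Tax: taxable = 8,040.00 Cr − 140.00 Cr − 3×180.00 Cr = 7,360.00 Cr
  515.20 Cr + 16.2% × (7,360.00 Cr − 4,600.00 Cr) = 515.20 Cr + 16.2% × 2,760.00 Cr = 962.32 Cr
Pension Levy: 8% × 8,040.00 Cr = 643.20 Cr
Total: 962.32 Cr + 643.20 Cr = 1,605.52 Cr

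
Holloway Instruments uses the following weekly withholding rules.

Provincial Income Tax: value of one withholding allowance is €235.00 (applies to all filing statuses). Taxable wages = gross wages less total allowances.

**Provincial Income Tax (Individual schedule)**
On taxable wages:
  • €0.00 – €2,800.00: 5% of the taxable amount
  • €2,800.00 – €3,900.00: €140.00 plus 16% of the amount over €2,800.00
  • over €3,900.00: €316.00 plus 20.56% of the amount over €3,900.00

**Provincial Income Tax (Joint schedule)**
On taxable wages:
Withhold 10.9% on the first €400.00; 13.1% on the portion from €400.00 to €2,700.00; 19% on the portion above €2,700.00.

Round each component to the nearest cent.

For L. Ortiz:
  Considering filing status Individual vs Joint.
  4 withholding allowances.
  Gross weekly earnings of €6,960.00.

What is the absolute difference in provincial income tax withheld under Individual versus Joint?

Provincial Income Tax (Individual): taxable = €6,960.00 − 4×€235.00 = €6,020.00
  €316.00 + 20.56% × (€6,020.00 − €3,900.00) = €316.00 + 20.56% × €2,120.00 = €751.87
Provincial Income Tax (Joint): taxable = €6,960.00 − 4×€235.00 = €6,020.00
  €344.90 + 19% × (€6,020.00 − €2,700.00) = €344.90 + 19% × €3,320.00 = €975.70
Difference: |€751.87 − €975.70| = €223.83 (higher under Joint)

€223.83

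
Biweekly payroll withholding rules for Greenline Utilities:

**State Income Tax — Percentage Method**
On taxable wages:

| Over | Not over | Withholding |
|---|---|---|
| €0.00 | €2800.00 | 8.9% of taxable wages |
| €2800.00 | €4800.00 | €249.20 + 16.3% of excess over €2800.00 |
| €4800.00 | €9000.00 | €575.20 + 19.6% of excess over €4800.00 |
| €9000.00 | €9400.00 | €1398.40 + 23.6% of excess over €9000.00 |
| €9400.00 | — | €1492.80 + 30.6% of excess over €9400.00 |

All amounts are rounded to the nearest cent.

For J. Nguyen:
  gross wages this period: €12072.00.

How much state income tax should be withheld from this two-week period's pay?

State Income Tax: taxable = €12072.00
  €1492.80 + 30.6% × (€12072.00 − €9400.00) = €1492.80 + 30.6% × €2672.00 = €2310.43

€2310.43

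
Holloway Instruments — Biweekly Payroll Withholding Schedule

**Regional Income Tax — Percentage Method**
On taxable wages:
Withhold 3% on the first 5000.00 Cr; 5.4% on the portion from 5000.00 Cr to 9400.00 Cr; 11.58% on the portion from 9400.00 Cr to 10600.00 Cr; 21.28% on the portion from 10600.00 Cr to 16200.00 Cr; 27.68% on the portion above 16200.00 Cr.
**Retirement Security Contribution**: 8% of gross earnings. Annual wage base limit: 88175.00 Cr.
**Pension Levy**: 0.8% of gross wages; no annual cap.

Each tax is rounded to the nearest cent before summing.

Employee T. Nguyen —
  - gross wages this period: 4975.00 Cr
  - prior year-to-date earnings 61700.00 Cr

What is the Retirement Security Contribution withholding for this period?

398.00 Cr

Retirement Security Contribution: 8% × 4975.00 Cr = 398.00 Cr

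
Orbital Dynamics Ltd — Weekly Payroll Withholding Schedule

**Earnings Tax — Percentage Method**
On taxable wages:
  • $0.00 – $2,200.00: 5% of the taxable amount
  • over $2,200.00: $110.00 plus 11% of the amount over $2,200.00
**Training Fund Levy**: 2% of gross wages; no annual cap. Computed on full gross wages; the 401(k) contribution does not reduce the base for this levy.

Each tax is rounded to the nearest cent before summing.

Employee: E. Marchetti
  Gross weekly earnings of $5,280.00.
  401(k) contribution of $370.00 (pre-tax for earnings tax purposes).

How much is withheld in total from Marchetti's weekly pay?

$513.70

Earnings Tax: taxable = $5,280.00 − $370.00 = $4,910.00
  $110.00 + 11% × ($4,910.00 − $2,200.00) = $110.00 + 11% × $2,710.00 = $408.10
Training Fund Levy: 2% × $5,280.00 = $105.60
Total: $408.10 + $105.60 = $513.70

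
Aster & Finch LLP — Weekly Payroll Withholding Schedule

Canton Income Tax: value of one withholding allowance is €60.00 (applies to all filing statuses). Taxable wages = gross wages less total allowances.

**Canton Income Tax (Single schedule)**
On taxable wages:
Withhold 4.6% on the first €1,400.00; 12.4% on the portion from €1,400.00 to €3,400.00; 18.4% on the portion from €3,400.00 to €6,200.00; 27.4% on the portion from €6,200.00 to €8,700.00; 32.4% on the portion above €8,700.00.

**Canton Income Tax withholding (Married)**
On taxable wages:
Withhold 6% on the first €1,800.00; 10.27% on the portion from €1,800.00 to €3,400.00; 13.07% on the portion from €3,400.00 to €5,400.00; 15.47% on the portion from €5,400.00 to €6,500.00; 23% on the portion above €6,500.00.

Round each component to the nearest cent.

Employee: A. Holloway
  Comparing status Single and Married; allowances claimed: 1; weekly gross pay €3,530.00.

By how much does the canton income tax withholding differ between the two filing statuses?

Canton Income Tax (Single): taxable = €3,530.00 − 1×€60.00 = €3,470.00
  €312.40 + 18.4% × (€3,470.00 − €3,400.00) = €312.40 + 18.4% × €70.00 = €325.28
Canton Income Tax (Married): taxable = €3,530.00 − 1×€60.00 = €3,470.00
  €272.32 + 13.07% × (€3,470.00 − €3,400.00) = €272.32 + 13.07% × €70.00 = €281.47
Difference: |€325.28 − €281.47| = €43.81 (higher under Single)

€43.81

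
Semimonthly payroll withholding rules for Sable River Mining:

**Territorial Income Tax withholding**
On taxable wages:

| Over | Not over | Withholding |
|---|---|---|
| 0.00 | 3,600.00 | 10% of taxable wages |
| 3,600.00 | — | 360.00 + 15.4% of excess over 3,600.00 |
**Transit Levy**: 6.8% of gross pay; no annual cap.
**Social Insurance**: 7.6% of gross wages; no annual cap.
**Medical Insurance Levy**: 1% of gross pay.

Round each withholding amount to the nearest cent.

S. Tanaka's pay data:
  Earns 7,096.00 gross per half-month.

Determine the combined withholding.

1,991.17

Territorial Income Tax: taxable = 7,096.00
  360.00 + 15.4% × (7,096.00 − 3,600.00) = 360.00 + 15.4% × 3,496.00 = 898.38
Transit Levy: 6.8% × 7,096.00 = 482.53
Social Insurance: 7.6% × 7,096.00 = 539.30
Medical Insurance Levy: 1% × 7,096.00 = 70.96
Total: 898.38 + 482.53 + 539.30 + 70.96 = 1,991.17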